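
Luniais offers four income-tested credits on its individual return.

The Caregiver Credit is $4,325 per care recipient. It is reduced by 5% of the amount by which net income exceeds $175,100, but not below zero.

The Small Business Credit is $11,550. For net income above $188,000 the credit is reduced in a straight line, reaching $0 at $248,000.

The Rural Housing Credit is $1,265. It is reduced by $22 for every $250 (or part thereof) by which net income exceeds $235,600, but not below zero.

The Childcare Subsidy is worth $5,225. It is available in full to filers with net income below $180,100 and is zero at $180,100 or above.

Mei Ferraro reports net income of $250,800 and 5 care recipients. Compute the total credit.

$17,840

Caregiver Credit: base = 5 × $4,325 = $21,625. 5% of the $75,700 excess over $175,100 is $3,785; credit = $21,625 − $3,785 = $17,840.
Small Business Credit: $250,800 is at or above $248,000, so the credit is $0.
Rural Housing Credit: income exceeds $235,600 by $15,200 → 61 increments × $22 = $1,342 ≥ base, so the credit is $0.
Childcare Subsidy: $250,800 meets or exceeds the $180,100 cutoff, so the credit is $0.
Total: $17,840 + $0 + $0 + $0 = $17,840.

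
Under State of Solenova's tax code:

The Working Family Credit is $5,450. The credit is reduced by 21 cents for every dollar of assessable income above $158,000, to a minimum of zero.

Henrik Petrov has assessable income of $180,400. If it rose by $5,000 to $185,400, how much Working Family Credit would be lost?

$746

At $180,400 — 21% of the $22,400 excess over $158,000 is $4,704; credit = $5,450 − $4,704 = $746.
At $185,400 — 21% of the $27,400 excess over $158,000 is $5,754 ≥ base, so the credit is $0.
Lost: $746 − $0 = $746.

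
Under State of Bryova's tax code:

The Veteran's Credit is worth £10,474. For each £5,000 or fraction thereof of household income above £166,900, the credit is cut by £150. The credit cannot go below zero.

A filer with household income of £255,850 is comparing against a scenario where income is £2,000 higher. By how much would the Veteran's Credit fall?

At £255,850 — income exceeds £166,900 by £88,950, which is 18 full-or-partial £5,000 increments; reduction = 18 × £150 = £2,700, leaving £7,774.
At £257,850 — income exceeds £166,900 by £90,950, which is 19 full-or-partial £5,000 increments; reduction = 19 × £150 = £2,850, leaving £7,624.
Lost: £7,774 − £7,624 = £150.

£150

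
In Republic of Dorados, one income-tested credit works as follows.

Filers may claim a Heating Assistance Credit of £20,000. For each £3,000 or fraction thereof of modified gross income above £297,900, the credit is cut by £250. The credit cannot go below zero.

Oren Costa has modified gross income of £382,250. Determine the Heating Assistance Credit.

Heating Assistance Credit: income exceeds £297,900 by £84,350, which is 29 full-or-partial £3,000 increments; reduction = 29 × £250 = £7,250, leaving £12,750.

£12,750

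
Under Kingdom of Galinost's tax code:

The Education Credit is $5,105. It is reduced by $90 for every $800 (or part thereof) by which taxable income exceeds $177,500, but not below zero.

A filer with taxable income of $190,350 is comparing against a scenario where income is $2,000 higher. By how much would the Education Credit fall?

$180

At $190,350 — income exceeds $177,500 by $12,850, which is 17 full-or-partial $800 increments; reduction = 17 × $90 = $1,530, leaving $3,575.
At $192,350 — income exceeds $177,500 by $14,850, which is 19 full-or-partial $800 increments; reduction = 19 × $90 = $1,710, leaving $3,395.
Lost: $3,575 − $3,395 = $180.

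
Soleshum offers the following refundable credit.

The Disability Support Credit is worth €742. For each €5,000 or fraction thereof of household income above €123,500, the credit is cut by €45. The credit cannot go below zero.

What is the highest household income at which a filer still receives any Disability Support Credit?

€203,500

After 16 increments the reduction is 16 × €45 = €720, leaving €22; one more increment wipes it out. Increment 16 ends at excess 16 × €5,000 = €80,000, so the highest qualifying income is €123,500 + €80,000 = €203,500.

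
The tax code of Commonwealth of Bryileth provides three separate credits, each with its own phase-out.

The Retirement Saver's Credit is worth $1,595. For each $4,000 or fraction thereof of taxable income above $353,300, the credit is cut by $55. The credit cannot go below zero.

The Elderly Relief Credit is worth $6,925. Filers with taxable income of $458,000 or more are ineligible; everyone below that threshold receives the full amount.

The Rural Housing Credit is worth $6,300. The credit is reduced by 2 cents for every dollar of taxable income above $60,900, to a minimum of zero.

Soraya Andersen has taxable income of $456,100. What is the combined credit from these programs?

$7,090

Retirement Saver's Credit: income exceeds $353,300 by $102,800, which is 26 full-or-partial $4,000 increments; reduction = 26 × $55 = $1,430, leaving $165.
Elderly Relief Credit: $456,100 is below the $458,000 cutoff, so the full $6,925 applies.
Rural Housing Credit: 2% of the $395,200 excess over $60,900 is $7,904 ≥ base, so the credit is $0.
Total: $165 + $6,925 + $0 = $7,090.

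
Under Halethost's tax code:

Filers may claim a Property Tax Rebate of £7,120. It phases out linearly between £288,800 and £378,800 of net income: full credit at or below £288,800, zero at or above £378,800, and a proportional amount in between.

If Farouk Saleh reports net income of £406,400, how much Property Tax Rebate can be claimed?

£0

Property Tax Rebate: £406,400 is at or above £378,800, so the credit is £0.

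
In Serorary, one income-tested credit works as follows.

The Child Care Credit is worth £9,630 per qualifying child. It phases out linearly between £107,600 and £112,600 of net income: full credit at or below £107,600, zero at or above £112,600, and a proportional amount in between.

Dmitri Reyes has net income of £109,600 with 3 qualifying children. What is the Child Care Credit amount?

Child Care Credit: base = 3 × £9,630 = £28,890. £109,600 is £2,000 into a £5,000 phase-out range, leaving 3,000/5,000 of the credit: £28,890 × 3,000/5,000 = £17,334.

£17,334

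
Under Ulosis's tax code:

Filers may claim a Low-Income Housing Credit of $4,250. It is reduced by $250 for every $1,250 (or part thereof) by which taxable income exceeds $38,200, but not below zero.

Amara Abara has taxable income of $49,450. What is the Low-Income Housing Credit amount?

$2,000

Low-Income Housing Credit: income exceeds $38,200 by $11,250, which is 9 full-or-partial $1,250 increments; reduction = 9 × $250 = $2,250, leaving $2,000.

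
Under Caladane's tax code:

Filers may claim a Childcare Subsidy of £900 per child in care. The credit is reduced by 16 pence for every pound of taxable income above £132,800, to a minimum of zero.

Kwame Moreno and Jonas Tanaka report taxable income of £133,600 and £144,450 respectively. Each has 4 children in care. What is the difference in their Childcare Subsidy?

Kwame (£133,600): Childcare Subsidy: base = 4 × £900 = £3,600. 16% of the £800 excess over £132,800 is £128; credit = £3,600 − £128 = £3,472.
Jonas (£144,450): Childcare Subsidy: base = 4 × £900 = £3,600. 16% of the £11,650 excess over £132,800 is £1,864; credit = £3,600 − £1,864 = £1,736.
Difference: |£3,472 − £1,736| = £1,736.

£1,736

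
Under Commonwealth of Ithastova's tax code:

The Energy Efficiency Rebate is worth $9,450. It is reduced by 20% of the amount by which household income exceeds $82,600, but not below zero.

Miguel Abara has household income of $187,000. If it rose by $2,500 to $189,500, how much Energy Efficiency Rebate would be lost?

$0

At $187,000 — 20% of the $104,400 excess over $82,600 is $20,880 ≥ base, so the credit is $0.
At $189,500 — 20% of the $106,900 excess over $82,600 is $21,380 ≥ base, so the credit is $0.
Lost: $0 − $0 = $0.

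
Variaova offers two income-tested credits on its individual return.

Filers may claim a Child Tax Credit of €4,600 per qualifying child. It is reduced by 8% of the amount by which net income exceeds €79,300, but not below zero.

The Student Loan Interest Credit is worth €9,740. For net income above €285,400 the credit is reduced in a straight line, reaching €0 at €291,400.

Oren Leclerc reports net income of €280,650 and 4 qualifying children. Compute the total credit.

€12,032

Child Tax Credit: base = 4 × €4,600 = €18,400. 8% of the €201,350 excess over €79,300 is €16,108; credit = €18,400 − €16,108 = €2,292.
Student Loan Interest Credit: €280,650 is at or below the €285,400 threshold, so the full €9,740 applies.
Total: €2,292 + €9,740 = €12,032.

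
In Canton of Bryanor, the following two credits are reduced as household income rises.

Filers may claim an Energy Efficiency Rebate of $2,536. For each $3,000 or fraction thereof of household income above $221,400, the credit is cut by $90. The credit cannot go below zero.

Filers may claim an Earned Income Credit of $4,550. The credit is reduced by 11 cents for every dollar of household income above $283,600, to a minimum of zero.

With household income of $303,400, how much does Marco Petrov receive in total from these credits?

Energy Efficiency Rebate: income exceeds $221,400 by $82,000, which is 28 full-or-partial $3,000 increments; reduction = 28 × $90 = $2,520, leaving $16.
Earned Income Credit: 11% of the $19,800 excess over $283,600 is $2,178; credit = $4,550 − $2,178 = $2,372.
Total: $16 + $2,372 = $2,388.

$2,388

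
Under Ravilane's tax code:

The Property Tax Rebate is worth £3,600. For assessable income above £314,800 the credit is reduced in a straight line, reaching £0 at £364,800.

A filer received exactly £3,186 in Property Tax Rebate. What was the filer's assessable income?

£320,550

£3,186 is 3,186/3,600 of the full £3,600, so 414/3,600 of the £50,000 range has been used: income = £314,800 + £50,000 × 414/3,600 = £320,550.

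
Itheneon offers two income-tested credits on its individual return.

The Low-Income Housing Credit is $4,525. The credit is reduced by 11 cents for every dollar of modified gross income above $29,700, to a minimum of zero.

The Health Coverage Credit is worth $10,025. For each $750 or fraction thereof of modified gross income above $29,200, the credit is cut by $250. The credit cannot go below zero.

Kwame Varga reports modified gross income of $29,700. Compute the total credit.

$14,300

Low-Income Housing Credit: $29,700 is at or below the $29,700 threshold, so the full $4,525 applies.
Health Coverage Credit: income exceeds $29,200 by $500, which is 1 full-or-partial $750 increment; reduction = 1 × $250 = $250, leaving $9,775.
Total: $4,525 + $9,775 = $14,300.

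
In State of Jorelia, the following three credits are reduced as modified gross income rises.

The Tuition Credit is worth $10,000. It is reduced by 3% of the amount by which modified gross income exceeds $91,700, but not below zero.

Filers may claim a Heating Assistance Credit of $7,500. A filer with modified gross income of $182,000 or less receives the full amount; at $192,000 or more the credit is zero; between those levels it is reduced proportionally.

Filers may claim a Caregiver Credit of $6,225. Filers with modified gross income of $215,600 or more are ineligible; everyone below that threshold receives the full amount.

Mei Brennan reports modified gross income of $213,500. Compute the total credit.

Tuition Credit: 3% of the $121,800 excess over $91,700 is $3,654; credit = $10,000 − $3,654 = $6,346.
Heating Assistance Credit: $213,500 is at or above $192,000, so the credit is $0.
Caregiver Credit: $213,500 is below the $215,600 cutoff, so the full $6,225 applies.
Total: $6,346 + $0 + $6,225 = $12,571.

$12,571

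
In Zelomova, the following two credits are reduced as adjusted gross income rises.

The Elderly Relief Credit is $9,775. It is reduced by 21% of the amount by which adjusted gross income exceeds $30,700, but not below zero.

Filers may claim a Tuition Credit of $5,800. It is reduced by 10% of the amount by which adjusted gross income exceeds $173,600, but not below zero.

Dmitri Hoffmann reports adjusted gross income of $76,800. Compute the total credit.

$5,894

Elderly Relief Credit: 21% of the $46,100 excess over $30,700 is $9,681; credit = $9,775 − $9,681 = $94.
Tuition Credit: $76,800 is at or below the $173,600 threshold, so the full $5,800 applies.
Total: $94 + $5,800 = $5,894.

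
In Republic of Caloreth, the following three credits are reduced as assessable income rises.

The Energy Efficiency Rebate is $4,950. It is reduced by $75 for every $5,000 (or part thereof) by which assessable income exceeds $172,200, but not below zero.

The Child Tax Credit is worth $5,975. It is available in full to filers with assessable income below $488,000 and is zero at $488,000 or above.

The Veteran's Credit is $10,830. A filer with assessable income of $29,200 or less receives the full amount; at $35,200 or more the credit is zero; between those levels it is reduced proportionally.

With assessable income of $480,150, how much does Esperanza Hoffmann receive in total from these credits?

$6,275

Energy Efficiency Rebate: income exceeds $172,200 by $307,950, which is 62 full-or-partial $5,000 increments; reduction = 62 × $75 = $4,650, leaving $300.
Child Tax Credit: $480,150 is below the $488,000 cutoff, so the full $5,975 applies.
Veteran's Credit: $480,150 is at or above $35,200, so the credit is $0.
Total: $300 + $5,975 + $0 = $6,275.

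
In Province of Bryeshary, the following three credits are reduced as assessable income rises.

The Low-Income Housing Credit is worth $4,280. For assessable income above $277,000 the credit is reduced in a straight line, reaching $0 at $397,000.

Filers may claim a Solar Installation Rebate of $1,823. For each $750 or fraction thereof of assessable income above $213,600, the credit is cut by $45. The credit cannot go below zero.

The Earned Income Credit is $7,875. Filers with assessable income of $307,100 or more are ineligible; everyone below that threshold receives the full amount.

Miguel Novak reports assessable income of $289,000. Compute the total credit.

Low-Income Housing Credit: $289,000 is $12,000 into a $120,000 phase-out range, leaving 108,000/120,000 of the credit: $4,280 × 108,000/120,000 = $3,852.
Solar Installation Rebate: income exceeds $213,600 by $75,400 → 101 increments × $45 = $4,545 ≥ base, so the credit is $0.
Earned Income Credit: $289,000 is below the $307,100 cutoff, so the full $7,875 applies.
Total: $3,852 + $0 + $7,875 = $11,727.

$11,727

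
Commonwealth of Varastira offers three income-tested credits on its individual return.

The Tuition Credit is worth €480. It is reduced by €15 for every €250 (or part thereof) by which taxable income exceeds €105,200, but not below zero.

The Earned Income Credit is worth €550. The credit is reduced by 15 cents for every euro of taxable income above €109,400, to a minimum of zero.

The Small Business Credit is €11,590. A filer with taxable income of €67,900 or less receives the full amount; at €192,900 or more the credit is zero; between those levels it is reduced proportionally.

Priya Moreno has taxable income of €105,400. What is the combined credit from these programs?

Tuition Credit: income exceeds €105,200 by €200, which is 1 full-or-partial €250 increment; reduction = 1 × €15 = €15, leaving €465.
Earned Income Credit: €105,400 is at or below the €109,400 threshold, so the full €550 applies.
Small Business Credit: €105,400 is €37,500 into a €125,000 phase-out range, leaving 87,500/125,000 of the credit: €11,590 × 87,500/125,000 = €8,113.
Total: €465 + €550 + €8,113 = €9,128.

€9,128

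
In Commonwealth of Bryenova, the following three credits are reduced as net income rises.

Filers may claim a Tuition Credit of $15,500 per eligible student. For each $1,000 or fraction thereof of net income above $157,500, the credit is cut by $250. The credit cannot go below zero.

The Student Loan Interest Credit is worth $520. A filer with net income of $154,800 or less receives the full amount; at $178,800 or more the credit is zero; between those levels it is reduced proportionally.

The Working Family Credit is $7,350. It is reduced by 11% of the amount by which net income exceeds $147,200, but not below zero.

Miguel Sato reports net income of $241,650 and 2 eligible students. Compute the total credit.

$9,750

Tuition Credit: base = 2 × $15,500 = $31,000. income exceeds $157,500 by $84,150, which is 85 full-or-partial $1,000 increments; reduction = 85 × $250 = $21,250, leaving $9,750.
Student Loan Interest Credit: $241,650 is at or above $178,800, so the credit is $0.
Working Family Credit: 11% of the $94,450 excess over $147,200 is $10,389.50 ≥ base, so the credit is $0.
Total: $9,750 + $0 + $0 = $9,750.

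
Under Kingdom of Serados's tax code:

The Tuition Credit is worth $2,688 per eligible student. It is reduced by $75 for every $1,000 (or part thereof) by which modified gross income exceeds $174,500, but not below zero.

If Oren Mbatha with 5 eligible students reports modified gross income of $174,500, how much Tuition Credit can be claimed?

Tuition Credit: base = 5 × $2,688 = $13,440. $174,500 is at or below the $174,500 threshold, so the full $13,440 applies.

$13,440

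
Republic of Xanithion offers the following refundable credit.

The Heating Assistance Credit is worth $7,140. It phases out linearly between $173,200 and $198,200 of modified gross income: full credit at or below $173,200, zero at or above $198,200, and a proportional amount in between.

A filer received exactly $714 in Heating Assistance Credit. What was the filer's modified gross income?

$195,700

$714 is 714/7,140 of the full $7,140, so 6,426/7,140 of the $25,000 range has been used: income = $173,200 + $25,000 × 6,426/7,140 = $195,700.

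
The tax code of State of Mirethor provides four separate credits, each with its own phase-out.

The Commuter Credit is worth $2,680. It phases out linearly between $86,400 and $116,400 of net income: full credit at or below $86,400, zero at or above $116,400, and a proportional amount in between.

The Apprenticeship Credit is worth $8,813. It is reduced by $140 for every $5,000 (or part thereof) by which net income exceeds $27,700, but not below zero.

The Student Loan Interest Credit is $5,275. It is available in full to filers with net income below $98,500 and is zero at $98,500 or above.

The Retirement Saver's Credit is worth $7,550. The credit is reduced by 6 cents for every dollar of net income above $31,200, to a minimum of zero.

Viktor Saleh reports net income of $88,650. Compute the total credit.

Commuter Credit: $88,650 is $2,250 into a $30,000 phase-out range, leaving 27,750/30,000 of the credit: $2,680 × 27,750/30,000 = $2,479.
Apprenticeship Credit: income exceeds $27,700 by $60,950, which is 13 full-or-partial $5,000 increments; reduction = 13 × $140 = $1,820, leaving $6,993.
Student Loan Interest Credit: $88,650 is below the $98,500 cutoff, so the full $5,275 applies.
Retirement Saver's Credit: 6% of the $57,450 excess over $31,200 is $3,447; credit = $7,550 − $3,447 = $4,103.
Total: $2,479 + $6,993 + $5,275 + $4,103 = $18,850.

$18,850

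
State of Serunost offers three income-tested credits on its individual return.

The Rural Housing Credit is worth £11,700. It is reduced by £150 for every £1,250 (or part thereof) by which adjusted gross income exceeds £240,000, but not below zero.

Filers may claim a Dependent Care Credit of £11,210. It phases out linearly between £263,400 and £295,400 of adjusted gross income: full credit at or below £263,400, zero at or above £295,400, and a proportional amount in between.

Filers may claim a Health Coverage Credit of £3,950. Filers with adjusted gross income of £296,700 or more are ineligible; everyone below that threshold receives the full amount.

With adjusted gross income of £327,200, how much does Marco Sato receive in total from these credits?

£1,200

Rural Housing Credit: income exceeds £240,000 by £87,200, which is 70 full-or-partial £1,250 increments; reduction = 70 × £150 = £10,500, leaving £1,200.
Dependent Care Credit: £327,200 is at or above £295,400, so the credit is £0.
Health Coverage Credit: £327,200 meets or exceeds the £296,700 cutoff, so the credit is £0.
Total: £1,200 + £0 + £0 = £1,200.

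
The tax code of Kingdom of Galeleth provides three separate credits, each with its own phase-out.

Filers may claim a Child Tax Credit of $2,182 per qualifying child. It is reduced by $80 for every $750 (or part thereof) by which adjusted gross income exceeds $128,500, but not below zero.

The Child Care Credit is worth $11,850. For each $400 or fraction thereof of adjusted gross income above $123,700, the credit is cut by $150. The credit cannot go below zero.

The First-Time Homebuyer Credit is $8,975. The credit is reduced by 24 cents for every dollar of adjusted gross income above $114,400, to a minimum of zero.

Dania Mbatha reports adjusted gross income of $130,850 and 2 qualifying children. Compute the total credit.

$18,221

Child Tax Credit: base = 2 × $2,182 = $4,364. income exceeds $128,500 by $2,350, which is 4 full-or-partial $750 increments; reduction = 4 × $80 = $320, leaving $4,044.
Child Care Credit: income exceeds $123,700 by $7,150, which is 18 full-or-partial $400 increments; reduction = 18 × $150 = $2,700, leaving $9,150.
First-Time Homebuyer Credit: 24% of the $16,450 excess over $114,400 is $3,948; credit = $8,975 − $3,948 = $5,027.
Total: $4,044 + $9,150 + $5,027 = $18,221.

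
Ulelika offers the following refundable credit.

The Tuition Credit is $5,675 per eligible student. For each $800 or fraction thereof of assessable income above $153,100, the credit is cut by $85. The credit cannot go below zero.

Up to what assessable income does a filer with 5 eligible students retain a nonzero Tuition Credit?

$419,500

Full credit = 5 × $5,675 = $28,375.
After 333 increments the reduction is 333 × $85 = $28,305, leaving $70; one more increment wipes it out. Increment 333 ends at excess 333 × $800 = $266,400, so the highest qualifying income is $153,100 + $266,400 = $419,500.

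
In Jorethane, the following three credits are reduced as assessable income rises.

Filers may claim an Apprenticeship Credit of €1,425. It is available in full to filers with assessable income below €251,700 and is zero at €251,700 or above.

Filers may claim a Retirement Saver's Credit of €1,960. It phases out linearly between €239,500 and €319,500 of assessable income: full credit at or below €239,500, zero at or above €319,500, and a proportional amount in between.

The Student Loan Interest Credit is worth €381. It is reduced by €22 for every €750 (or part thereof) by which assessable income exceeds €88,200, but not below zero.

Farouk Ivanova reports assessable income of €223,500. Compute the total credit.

€3,385

Apprenticeship Credit: €223,500 is below the €251,700 cutoff, so the full €1,425 applies.
Retirement Saver's Credit: €223,500 is at or below the €239,500 threshold, so the full €1,960 applies.
Student Loan Interest Credit: income exceeds €88,200 by €135,300 → 181 increments × €22 = €3,982 ≥ base, so the credit is €0.
Total: €1,425 + €1,960 + €0 = €3,385.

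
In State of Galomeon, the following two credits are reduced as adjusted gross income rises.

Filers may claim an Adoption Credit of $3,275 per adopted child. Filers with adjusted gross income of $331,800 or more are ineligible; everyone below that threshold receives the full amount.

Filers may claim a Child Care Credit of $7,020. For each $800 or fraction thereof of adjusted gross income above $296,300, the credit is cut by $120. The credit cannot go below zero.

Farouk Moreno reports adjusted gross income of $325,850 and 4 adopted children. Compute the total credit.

$15,680

Adoption Credit: base = 4 × $3,275 = $13,100. $325,850 is below the $331,800 cutoff, so the full $13,100 applies.
Child Care Credit: income exceeds $296,300 by $29,550, which is 37 full-or-partial $800 increments; reduction = 37 × $120 = $4,440, leaving $2,580.
Total: $13,100 + $2,580 = $15,680.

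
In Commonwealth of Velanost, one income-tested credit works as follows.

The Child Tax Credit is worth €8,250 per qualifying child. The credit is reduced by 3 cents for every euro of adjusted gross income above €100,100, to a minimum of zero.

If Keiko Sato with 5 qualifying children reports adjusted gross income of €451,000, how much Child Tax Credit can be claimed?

€30,723

Child Tax Credit: base = 5 × €8,250 = €41,250. 3% of the €350,900 excess over €100,100 is €10,527; credit = €41,250 − €10,527 = €30,723.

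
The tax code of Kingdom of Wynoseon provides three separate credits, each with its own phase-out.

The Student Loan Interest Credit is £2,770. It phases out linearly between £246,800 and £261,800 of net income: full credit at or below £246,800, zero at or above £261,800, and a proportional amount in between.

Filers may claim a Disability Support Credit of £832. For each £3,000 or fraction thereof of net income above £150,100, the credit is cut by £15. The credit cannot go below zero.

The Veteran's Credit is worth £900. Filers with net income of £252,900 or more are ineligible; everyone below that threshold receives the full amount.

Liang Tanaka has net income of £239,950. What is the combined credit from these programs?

Student Loan Interest Credit: £239,950 is at or below the £246,800 threshold, so the full £2,770 applies.
Disability Support Credit: income exceeds £150,100 by £89,850, which is 30 full-or-partial £3,000 increments; reduction = 30 × £15 = £450, leaving £382.
Veteran's Credit: £239,950 is below the £252,900 cutoff, so the full £900 applies.
Total: £2,770 + £382 + £900 = £4,052.

£4,052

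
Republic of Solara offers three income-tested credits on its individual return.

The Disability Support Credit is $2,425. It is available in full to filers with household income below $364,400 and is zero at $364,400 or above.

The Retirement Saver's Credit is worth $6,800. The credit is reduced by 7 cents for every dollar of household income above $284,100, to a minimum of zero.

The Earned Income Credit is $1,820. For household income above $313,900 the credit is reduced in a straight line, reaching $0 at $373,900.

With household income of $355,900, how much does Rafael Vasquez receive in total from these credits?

$4,745

Disability Support Credit: $355,900 is below the $364,400 cutoff, so the full $2,425 applies.
Retirement Saver's Credit: 7% of the $71,800 excess over $284,100 is $5,026; credit = $6,800 − $5,026 = $1,774.
Earned Income Credit: $355,900 is $42,000 into a $60,000 phase-out range, leaving 18,000/60,000 of the credit: $1,820 × 18,000/60,000 = $546.
Total: $2,425 + $1,774 + $546 = $4,745.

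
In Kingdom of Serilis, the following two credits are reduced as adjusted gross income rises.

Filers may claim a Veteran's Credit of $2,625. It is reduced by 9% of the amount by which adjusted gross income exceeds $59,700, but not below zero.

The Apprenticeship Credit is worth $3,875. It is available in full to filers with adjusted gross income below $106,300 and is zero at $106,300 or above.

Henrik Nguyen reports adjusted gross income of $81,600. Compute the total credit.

$4,529

Veteran's Credit: 9% of the $21,900 excess over $59,700 is $1,971; credit = $2,625 − $1,971 = $654.
Apprenticeship Credit: $81,600 is below the $106,300 cutoff, so the full $3,875 applies.
Total: $654 + $3,875 = $4,529.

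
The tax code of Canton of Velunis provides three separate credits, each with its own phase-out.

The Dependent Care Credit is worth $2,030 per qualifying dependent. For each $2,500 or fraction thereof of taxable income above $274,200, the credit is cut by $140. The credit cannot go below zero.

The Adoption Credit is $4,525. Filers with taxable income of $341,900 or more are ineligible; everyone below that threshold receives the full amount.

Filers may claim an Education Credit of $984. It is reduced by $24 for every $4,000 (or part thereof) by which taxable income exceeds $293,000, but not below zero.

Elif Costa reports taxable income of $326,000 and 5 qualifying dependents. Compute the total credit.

Dependent Care Credit: base = 5 × $2,030 = $10,150. income exceeds $274,200 by $51,800, which is 21 full-or-partial $2,500 increments; reduction = 21 × $140 = $2,940, leaving $7,210.
Adoption Credit: $326,000 is below the $341,900 cutoff, so the full $4,525 applies.
Education Credit: income exceeds $293,000 by $33,000, which is 9 full-or-partial $4,000 increments; reduction = 9 × $24 = $216, leaving $768.
Total: $7,210 + $4,525 + $768 = $12,503.

$12,503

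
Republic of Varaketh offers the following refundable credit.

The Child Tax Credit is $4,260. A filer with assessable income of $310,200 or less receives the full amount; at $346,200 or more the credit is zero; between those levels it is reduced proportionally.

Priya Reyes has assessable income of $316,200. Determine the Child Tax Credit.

Child Tax Credit: $316,200 is $6,000 into a $36,000 phase-out range, leaving 30,000/36,000 of the credit: $4,260 × 30,000/36,000 = $3,550.

$3,550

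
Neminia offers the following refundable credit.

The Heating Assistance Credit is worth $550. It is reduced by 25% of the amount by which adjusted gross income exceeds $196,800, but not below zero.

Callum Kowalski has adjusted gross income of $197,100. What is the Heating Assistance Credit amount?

Heating Assistance Credit: 25% of the $300 excess over $196,800 is $75; credit = $550 − $75 = $475.

$475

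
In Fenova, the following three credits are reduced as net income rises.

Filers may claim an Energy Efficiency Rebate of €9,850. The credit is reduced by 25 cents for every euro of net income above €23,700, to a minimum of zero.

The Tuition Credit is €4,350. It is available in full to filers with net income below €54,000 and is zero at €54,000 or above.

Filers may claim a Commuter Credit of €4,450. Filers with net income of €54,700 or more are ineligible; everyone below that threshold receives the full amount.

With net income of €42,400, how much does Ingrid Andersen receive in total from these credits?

Energy Efficiency Rebate: 25% of the €18,700 excess over €23,700 is €4,675; credit = €9,850 − €4,675 = €5,175.
Tuition Credit: €42,400 is below the €54,000 cutoff, so the full €4,350 applies.
Commuter Credit: €42,400 is below the €54,700 cutoff, so the full €4,450 applies.
Total: €5,175 + €4,350 + €4,450 = €13,975.

€13,975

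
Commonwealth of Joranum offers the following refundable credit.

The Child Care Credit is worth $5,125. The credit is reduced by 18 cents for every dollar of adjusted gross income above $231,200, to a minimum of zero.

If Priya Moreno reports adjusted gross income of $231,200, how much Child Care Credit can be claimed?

Child Care Credit: $231,200 is at or below the $231,200 threshold, so the full $5,125 applies.

$5,125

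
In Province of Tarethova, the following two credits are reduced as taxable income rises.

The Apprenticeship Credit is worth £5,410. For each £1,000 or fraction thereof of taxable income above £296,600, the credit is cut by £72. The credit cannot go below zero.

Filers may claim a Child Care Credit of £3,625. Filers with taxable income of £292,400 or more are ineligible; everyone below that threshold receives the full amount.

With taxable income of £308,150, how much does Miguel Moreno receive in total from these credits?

Apprenticeship Credit: income exceeds £296,600 by £11,550, which is 12 full-or-partial £1,000 increments; reduction = 12 × £72 = £864, leaving £4,546.
Child Care Credit: £308,150 meets or exceeds the £292,400 cutoff, so the credit is £0.
Total: £4,546 + £0 = £4,546.

£4,546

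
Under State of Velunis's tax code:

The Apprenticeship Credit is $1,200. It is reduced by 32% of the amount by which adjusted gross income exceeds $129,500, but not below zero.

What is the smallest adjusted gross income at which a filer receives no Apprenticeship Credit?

$133,250

The credit falls by 32% of each dollar above $129,500, so it reaches zero when the excess is $1,200 / 32% = $3,750: income = $129,500 + $3,750 = $133,250.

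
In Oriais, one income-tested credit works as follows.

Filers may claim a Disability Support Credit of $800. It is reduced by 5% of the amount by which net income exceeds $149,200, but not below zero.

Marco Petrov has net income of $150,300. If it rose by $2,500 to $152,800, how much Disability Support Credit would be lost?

$125

At $150,300 — 5% of the $1,100 excess over $149,200 is $55; credit = $800 − $55 = $745.
At $152,800 — 5% of the $3,600 excess over $149,200 is $180; credit = $800 − $180 = $620.
Lost: $745 − $620 = $125.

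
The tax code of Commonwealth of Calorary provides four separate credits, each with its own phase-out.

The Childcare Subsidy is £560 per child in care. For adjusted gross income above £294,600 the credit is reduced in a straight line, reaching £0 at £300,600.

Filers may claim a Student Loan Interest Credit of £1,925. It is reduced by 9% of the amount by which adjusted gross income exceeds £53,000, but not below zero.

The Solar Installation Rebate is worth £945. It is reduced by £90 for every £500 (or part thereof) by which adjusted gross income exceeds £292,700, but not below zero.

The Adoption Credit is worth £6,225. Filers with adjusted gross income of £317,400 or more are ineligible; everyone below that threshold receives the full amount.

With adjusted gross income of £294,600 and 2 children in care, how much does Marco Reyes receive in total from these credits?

£7,930

Childcare Subsidy: base = 2 × £560 = £1,120. £294,600 is at or below the £294,600 threshold, so the full £1,120 applies.
Student Loan Interest Credit: 9% of the £241,600 excess over £53,000 is £21,744 ≥ base, so the credit is £0.
Solar Installation Rebate: income exceeds £292,700 by £1,900, which is 4 full-or-partial £500 increments; reduction = 4 × £90 = £360, leaving £585.
Adoption Credit: £294,600 is below the £317,400 cutoff, so the full £6,225 applies.
Total: £1,120 + £0 + £585 + £6,225 = £7,930.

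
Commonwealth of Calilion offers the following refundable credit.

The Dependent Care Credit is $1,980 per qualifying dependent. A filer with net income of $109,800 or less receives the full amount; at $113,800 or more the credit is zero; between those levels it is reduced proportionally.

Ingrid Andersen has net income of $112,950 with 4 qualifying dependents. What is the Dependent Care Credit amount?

$1,683

Dependent Care Credit: base = 4 × $1,980 = $7,920. $112,950 is $3,150 into a $4,000 phase-out range, leaving 850/4,000 of the credit: $7,920 × 850/4,000 = $1,683.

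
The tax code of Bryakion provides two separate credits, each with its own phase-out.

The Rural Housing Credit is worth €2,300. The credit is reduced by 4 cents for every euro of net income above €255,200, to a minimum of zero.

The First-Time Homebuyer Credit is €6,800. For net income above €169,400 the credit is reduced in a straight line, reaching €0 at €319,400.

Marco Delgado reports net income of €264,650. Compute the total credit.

Rural Housing Credit: 4% of the €9,450 excess over €255,200 is €378; credit = €2,300 − €378 = €1,922.
First-Time Homebuyer Credit: €264,650 is €95,250 into a €150,000 phase-out range, leaving 54,750/150,000 of the credit: €6,800 × 54,750/150,000 = €2,482.
Total: €1,922 + €2,482 = €4,404.

€4,404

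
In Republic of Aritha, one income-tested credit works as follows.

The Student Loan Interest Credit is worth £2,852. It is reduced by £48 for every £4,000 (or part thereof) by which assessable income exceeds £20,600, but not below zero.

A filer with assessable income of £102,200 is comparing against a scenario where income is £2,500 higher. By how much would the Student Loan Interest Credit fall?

£48

At £102,200 — income exceeds £20,600 by £81,600, which is 21 full-or-partial £4,000 increments; reduction = 21 × £48 = £1,008, leaving £1,844.
At £104,700 — income exceeds £20,600 by £84,100, which is 22 full-or-partial £4,000 increments; reduction = 22 × £48 = £1,056, leaving £1,796.
Lost: £1,844 − £1,796 = £48.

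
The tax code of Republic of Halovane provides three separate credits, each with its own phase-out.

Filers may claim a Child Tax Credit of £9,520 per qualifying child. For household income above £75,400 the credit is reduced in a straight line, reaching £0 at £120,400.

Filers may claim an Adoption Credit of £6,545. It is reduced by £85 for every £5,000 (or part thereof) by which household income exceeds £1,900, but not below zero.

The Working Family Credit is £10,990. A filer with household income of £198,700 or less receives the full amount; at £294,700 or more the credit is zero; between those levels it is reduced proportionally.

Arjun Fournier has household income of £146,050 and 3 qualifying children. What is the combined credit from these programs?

Child Tax Credit: base = 3 × £9,520 = £28,560. £146,050 is at or above £120,400, so the credit is £0.
Adoption Credit: income exceeds £1,900 by £144,150, which is 29 full-or-partial £5,000 increments; reduction = 29 × £85 = £2,465, leaving £4,080.
Working Family Credit: £146,050 is at or below the £198,700 threshold, so the full £10,990 applies.
Total: £0 + £4,080 + £10,990 = £15,070.

£15,070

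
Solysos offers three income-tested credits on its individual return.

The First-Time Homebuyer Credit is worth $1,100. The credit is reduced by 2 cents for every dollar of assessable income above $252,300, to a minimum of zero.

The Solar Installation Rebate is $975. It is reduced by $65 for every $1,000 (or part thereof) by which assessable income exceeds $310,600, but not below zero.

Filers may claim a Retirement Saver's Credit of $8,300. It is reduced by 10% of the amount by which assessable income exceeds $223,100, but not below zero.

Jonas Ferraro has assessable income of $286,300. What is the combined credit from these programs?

First-Time Homebuyer Credit: 2% of the $34,000 excess over $252,300 is $680; credit = $1,100 − $680 = $420.
Solar Installation Rebate: $286,300 is at or below the $310,600 threshold, so the full $975 applies.
Retirement Saver's Credit: 10% of the $63,200 excess over $223,100 is $6,320; credit = $8,300 − $6,320 = $1,980.
Total: $420 + $975 + $1,980 = $3,375.

$3,375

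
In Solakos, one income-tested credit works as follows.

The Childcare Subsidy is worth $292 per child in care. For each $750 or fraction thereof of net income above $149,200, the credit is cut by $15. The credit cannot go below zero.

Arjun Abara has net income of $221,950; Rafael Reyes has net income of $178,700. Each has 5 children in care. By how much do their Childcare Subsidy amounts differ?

Arjun ($221,950): Childcare Subsidy: base = 5 × $292 = $1,460. income exceeds $149,200 by $72,750, which is 97 full-or-partial $750 increments; reduction = 97 × $15 = $1,455, leaving $5.
Rafael ($178,700): Childcare Subsidy: base = 5 × $292 = $1,460. income exceeds $149,200 by $29,500, which is 40 full-or-partial $750 increments; reduction = 40 × $15 = $600, leaving $860.
Difference: |$5 − $860| = $855.

$855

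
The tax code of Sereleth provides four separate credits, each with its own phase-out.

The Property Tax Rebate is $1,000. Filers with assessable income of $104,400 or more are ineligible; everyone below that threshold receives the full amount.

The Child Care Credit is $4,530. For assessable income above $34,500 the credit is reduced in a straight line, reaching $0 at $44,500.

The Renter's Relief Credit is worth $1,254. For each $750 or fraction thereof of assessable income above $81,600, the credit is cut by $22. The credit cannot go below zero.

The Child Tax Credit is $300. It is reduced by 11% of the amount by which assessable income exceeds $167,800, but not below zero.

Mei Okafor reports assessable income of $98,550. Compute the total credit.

$2,048

Property Tax Rebate: $98,550 is below the $104,400 cutoff, so the full $1,000 applies.
Child Care Credit: $98,550 is at or above $44,500, so the credit is $0.
Renter's Relief Credit: income exceeds $81,600 by $16,950, which is 23 full-or-partial $750 increments; reduction = 23 × $22 = $506, leaving $748.
Child Tax Credit: $98,550 is at or below the $167,800 threshold, so the full $300 applies.
Total: $1,000 + $0 + $748 + $300 = $2,048.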